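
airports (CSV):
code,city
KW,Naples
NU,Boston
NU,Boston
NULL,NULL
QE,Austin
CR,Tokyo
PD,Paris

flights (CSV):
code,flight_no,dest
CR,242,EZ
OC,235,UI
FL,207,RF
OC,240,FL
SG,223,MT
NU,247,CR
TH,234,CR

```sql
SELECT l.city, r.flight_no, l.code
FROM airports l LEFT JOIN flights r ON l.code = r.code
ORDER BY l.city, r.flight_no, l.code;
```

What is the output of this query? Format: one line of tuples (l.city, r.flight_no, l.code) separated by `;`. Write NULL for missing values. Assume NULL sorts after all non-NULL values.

LEFT JOIN keeps every row from `airports`; unmatched rows get NULL for `flights`'s columns.
Matching on l.code = r.code. A NULL in a compared column never satisfies the condition.
Matched pairs: 3; unmatched l rows kept: 4.

(Austin, NULL, QE); (Boston, 247, NU); (Boston, 247, NU); (Naples, NULL, KW); (Paris, NULL, PD); (Tokyo, 242, CR); (NULL, NULL, NULL)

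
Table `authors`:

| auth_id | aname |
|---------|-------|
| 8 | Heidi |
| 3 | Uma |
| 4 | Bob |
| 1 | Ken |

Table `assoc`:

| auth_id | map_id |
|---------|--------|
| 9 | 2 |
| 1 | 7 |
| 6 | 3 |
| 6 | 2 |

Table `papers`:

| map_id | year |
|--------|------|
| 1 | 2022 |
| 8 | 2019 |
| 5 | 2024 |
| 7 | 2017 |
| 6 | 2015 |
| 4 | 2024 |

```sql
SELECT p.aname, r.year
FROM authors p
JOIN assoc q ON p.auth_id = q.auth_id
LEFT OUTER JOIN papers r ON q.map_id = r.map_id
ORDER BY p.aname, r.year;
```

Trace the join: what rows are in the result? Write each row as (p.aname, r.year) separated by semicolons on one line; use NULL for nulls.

(Ken, 2017)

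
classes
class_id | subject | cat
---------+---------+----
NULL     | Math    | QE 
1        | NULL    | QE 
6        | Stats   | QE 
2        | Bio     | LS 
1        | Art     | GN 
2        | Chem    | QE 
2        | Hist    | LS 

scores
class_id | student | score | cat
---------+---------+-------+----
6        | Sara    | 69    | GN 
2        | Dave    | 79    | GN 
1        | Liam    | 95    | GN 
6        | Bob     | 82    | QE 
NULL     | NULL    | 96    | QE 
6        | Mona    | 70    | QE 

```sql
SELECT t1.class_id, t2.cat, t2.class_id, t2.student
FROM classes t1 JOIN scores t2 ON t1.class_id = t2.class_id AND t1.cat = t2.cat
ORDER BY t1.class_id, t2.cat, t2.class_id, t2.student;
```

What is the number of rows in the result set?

INNER JOIN keeps only pairs where the ON condition holds.
Matching on t1.class_id = t2.class_id AND t1.cat = t2.cat. A NULL in a compared column never satisfies the condition.
- t1[0] class_id=NULL, cat=QE → no match; dropped.
- t1[1] class_id=1, cat=QE → no match; dropped.
- t1[2] class_id=6, cat=QE → 2 match(es) in t2 → 2 row(s).
- t1[3] class_id=2, cat=LS → no match; dropped.
- t1[4] class_id=1, cat=GN → 1 match(es) in t2 → 1 row(s).
- t1[5] class_id=2, cat=QE → no match; dropped.
- t1[6] class_id=2, cat=LS → no match; dropped.
Total: 3 rows.

3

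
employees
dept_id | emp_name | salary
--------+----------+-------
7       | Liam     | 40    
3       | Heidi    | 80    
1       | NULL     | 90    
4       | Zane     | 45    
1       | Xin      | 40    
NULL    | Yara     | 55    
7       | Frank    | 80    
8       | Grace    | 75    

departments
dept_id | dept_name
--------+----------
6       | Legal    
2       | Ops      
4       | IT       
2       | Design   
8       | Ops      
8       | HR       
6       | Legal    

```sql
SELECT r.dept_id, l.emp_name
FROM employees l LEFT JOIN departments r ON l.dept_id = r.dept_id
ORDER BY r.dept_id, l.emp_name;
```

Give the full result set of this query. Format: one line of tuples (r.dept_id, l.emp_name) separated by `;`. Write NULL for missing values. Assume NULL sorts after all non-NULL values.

LEFT JOIN keeps every row from `employees`; unmatched rows get NULL for `departments`'s columns.
Matching on l.dept_id = r.dept_id. A NULL in a compared column never satisfies the condition.
- dept_id=7: no r row matches, row kept with r columns NULL.
- dept_id=3: no r row matches, row kept with r columns NULL.
- dept_id=1: no r row matches, row kept with r columns NULL.
- dept_id=4: 1 matching r row(s), so 1 row(s) emitted.
- dept_id=1: no r row matches, row kept with r columns NULL.
- dept_id=NULL: no r row matches, row kept with r columns NULL.
- dept_id=7: no r row matches, row kept with r columns NULL.
- dept_id=8: 2 matching r row(s), so 2 row(s) emitted.
After projecting and ordering:
r.dept_id | l.emp_name
4 | Zane
8 | Grace
8 | Grace
NULL | Frank
NULL | Heidi
NULL | Liam
NULL | Xin
NULL | Yara
NULL | NULL

(4, Zane); (8, Grace); (8, Grace); (NULL, Frank); (NULL, Heidi); (NULL, Liam); (NULL, Xin); (NULL, Yara); (NULL, NULL)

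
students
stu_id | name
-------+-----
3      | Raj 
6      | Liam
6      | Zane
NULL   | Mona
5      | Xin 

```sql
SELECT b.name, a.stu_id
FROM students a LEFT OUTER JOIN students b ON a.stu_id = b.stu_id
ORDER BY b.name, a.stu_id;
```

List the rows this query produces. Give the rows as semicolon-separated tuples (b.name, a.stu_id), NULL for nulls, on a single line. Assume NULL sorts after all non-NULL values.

(Liam, 6); (Liam, 6); (Raj, 3); (Xin, 5); (Zane, 6); (Zane, 6); (NULL, NULL)

LEFT JOIN keeps every row from `students a`; unmatched rows get NULL for `students b`'s columns.
Matching on a.stu_id = b.stu_id. A NULL in a compared column never satisfies the condition.
- a row (stu_id=3): matches 1 b row(s) → 1 output row(s).
- a row (stu_id=6): matches 2 b row(s) → 2 output row(s).
- a row (stu_id=6): matches 2 b row(s) → 2 output row(s).
- a row (stu_id=NULL): no match → kept, b columns NULL.
- a row (stu_id=5): matches 1 b row(s) → 1 output row(s).
After projecting and ordering:
b.name | a.stu_id
Liam | 6
Liam | 6
Raj | 3
Xin | 5
Zane | 6
Zane | 6
NULL | NULL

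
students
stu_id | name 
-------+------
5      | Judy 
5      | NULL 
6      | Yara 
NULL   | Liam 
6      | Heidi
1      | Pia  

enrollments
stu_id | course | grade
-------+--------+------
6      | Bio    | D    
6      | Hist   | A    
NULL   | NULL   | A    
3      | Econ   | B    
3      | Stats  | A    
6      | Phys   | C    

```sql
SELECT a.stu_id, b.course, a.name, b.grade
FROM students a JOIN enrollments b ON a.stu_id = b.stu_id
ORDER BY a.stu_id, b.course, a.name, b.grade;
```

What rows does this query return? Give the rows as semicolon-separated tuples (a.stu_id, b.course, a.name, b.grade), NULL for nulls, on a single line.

(6, Bio, Heidi, D); (6, Bio, Yara, D); (6, Hist, Heidi, A); (6, Hist, Yara, A); (6, Phys, Heidi, C); (6, Phys, Yara, C)

INNER JOIN keeps only pairs where the ON condition holds.
Matching on a.stu_id = b.stu_id. A NULL in a compared column never satisfies the condition.
Matched pairs: 6.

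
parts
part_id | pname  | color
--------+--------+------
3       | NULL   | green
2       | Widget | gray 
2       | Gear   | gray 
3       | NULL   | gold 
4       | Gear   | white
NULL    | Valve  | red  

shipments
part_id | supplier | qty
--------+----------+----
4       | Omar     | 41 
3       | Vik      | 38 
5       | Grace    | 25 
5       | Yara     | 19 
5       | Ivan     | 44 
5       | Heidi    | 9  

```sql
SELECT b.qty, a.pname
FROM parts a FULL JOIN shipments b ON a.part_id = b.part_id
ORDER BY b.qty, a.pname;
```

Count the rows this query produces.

FULL OUTER JOIN keeps every row from both sides; unmatched rows get NULL for the other side's columns.
Matching on a.part_id = b.part_id. A NULL in a compared column never satisfies the condition.
- a row (part_id=3): matches 1 b row(s) → 1 output row(s).
- a row (part_id=2): no match → kept, b columns NULL.
- a row (part_id=2): no match → kept, b columns NULL.
- a row (part_id=3): matches 1 b row(s) → 1 output row(s).
- a row (part_id=4): matches 1 b row(s) → 1 output row(s).
- a row (part_id=NULL): no match → kept, b columns NULL.
- plus 4 unmatched b row(s), each kept with NULL a columns.
Total: 3 matched + 7 padded = 10 rows.

10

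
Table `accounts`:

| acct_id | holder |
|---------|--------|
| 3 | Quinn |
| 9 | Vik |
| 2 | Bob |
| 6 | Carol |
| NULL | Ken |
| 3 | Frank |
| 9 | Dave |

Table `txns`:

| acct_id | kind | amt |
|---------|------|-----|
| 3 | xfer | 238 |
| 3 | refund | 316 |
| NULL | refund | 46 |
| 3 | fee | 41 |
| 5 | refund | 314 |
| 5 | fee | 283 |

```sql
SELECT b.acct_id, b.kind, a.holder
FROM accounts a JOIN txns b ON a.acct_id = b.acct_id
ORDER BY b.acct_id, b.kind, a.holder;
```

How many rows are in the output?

INNER JOIN keeps only pairs where the ON condition holds.
Matching on a.acct_id = b.acct_id. A NULL in a compared column never satisfies the condition.
- acct_id=3: 3 matching b row(s), so 3 row(s) emitted.
- acct_id=9: no matching b row, dropped.
- acct_id=2: no matching b row, dropped.
- acct_id=6: no matching b row, dropped.
- acct_id=NULL: no matching b row, dropped.
- acct_id=3: 3 matching b row(s), so 3 row(s) emitted.
- acct_id=9: no matching b row, dropped.
Total: 6 rows.

6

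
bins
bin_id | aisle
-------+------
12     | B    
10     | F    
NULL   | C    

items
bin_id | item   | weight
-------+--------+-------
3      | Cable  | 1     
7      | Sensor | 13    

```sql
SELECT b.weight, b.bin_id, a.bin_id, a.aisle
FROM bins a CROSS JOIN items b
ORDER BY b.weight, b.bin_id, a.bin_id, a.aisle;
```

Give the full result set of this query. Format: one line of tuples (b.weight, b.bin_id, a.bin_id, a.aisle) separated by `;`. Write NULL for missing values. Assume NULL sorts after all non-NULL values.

CROSS JOIN pairs every row of `bins` with every row of `items`: 3 × 2 = 6 rows.

(1, 3, 10, F); (1, 3, 12, B); (1, 3, NULL, C); (13, 7, 10, F); (13, 7, 12, B); (13, 7, NULL, C)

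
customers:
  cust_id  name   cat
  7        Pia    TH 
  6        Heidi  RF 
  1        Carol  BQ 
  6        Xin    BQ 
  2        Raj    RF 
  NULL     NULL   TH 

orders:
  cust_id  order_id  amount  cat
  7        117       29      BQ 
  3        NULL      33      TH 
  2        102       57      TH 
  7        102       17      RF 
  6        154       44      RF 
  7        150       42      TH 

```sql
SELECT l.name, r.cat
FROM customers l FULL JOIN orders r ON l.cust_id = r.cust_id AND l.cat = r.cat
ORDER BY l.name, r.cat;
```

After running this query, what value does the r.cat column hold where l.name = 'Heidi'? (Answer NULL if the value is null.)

FULL OUTER JOIN keeps every row from both sides; unmatched rows get NULL for the other side's columns.
Matching on l.cust_id = r.cust_id AND l.cat = r.cat. A NULL in a compared column never satisfies the condition.
- l[0] cust_id=7, cat=TH → 1 match(es) in r → 1 row(s).
- l[1] cust_id=6, cat=RF → 1 match(es) in r → 1 row(s).
- l[2] cust_id=1, cat=BQ → no match; kept with NULLs on the r side.
- l[3] cust_id=6, cat=BQ → no match; kept with NULLs on the r side.
- l[4] cust_id=2, cat=RF → no match; kept with NULLs on the r side.
- l[5] cust_id=NULL, cat=TH → no match; kept with NULLs on the r side.
- plus 4 unmatched r row(s), each kept with NULL l columns.

RF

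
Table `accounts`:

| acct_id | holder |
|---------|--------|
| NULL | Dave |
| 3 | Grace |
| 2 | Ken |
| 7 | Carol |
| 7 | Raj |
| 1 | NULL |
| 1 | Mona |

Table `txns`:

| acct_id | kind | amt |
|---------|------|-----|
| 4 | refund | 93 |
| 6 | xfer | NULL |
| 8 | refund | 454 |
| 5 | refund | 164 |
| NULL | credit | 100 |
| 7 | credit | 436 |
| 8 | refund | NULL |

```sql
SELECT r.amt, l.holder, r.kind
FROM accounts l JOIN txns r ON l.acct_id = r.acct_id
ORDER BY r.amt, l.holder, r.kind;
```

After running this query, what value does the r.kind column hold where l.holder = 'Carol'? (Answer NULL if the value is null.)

credit

INNER JOIN keeps only pairs where the ON condition holds.
Matching on l.acct_id = r.acct_id. A NULL in a compared column never satisfies the condition.
Matched pairs: 2.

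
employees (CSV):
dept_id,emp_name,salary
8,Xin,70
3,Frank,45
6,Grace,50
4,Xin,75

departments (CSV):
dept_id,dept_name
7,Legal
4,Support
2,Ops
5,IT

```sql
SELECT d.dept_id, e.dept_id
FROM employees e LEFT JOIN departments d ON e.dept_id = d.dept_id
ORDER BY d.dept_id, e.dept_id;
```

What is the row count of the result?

4

LEFT JOIN keeps every row from `employees`; unmatched rows get NULL for `departments`'s columns.
Matching on e.dept_id = d.dept_id.
Matched pairs: 1; unmatched e rows kept: 3.
Total: 1 matched + 3 padded = 4 rows.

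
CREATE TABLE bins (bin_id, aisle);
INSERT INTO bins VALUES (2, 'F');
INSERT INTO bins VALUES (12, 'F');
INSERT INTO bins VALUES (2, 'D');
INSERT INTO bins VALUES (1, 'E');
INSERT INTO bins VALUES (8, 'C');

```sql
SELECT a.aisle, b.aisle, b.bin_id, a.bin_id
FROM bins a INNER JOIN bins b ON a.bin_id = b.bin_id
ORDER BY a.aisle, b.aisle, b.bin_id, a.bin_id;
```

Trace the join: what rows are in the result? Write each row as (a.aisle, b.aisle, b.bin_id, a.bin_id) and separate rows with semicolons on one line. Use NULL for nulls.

(C, C, 8, 8); (D, D, 2, 2); (D, F, 2, 2); (E, E, 1, 1); (F, D, 2, 2); (F, F, 2, 2); (F, F, 12, 12)

INNER JOIN keeps only pairs where the ON condition holds.
Matching on a.bin_id = b.bin_id.
Matched pairs: 7.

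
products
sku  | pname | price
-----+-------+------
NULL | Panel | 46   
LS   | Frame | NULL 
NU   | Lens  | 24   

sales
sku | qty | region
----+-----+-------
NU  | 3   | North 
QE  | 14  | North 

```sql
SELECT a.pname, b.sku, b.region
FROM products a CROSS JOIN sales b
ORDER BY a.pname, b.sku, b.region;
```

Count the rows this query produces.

6

CROSS JOIN pairs every row of `products` with every row of `sales`: 3 × 2 = 6 rows.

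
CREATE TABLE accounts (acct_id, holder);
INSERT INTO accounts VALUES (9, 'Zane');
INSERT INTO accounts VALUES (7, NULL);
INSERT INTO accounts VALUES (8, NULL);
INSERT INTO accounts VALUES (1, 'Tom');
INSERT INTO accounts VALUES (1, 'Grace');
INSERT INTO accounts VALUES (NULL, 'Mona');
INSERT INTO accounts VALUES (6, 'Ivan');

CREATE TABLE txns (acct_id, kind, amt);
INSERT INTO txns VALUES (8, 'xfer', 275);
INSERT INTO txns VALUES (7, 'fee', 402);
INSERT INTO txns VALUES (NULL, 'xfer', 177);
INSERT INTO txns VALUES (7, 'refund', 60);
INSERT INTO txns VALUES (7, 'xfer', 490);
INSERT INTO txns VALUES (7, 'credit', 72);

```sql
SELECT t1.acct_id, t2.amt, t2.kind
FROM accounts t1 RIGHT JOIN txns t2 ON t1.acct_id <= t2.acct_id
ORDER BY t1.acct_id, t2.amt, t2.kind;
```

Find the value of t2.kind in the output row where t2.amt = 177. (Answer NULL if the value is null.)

xfer

RIGHT JOIN keeps every row from `txns`; unmatched rows get NULL for `accounts`'s columns.
Matching on t1.acct_id <= t2.acct_id. A NULL in a compared column never satisfies the condition.
- t1 (acct_id=9) has no partner in t2.
- t1 (acct_id=7) pairs with 5 row(s) of t2.
- t1 (acct_id=8) pairs with 1 row(s) of t2.
- t1 (acct_id=1) pairs with 5 row(s) of t2.
- t1 (acct_id=1) pairs with 5 row(s) of t2.
- t1 (acct_id=NULL) has no partner in t2.
- t1 (acct_id=6) pairs with 5 row(s) of t2.
- 1 t2 row(s) had no t1 match → kept, t1 columns NULL.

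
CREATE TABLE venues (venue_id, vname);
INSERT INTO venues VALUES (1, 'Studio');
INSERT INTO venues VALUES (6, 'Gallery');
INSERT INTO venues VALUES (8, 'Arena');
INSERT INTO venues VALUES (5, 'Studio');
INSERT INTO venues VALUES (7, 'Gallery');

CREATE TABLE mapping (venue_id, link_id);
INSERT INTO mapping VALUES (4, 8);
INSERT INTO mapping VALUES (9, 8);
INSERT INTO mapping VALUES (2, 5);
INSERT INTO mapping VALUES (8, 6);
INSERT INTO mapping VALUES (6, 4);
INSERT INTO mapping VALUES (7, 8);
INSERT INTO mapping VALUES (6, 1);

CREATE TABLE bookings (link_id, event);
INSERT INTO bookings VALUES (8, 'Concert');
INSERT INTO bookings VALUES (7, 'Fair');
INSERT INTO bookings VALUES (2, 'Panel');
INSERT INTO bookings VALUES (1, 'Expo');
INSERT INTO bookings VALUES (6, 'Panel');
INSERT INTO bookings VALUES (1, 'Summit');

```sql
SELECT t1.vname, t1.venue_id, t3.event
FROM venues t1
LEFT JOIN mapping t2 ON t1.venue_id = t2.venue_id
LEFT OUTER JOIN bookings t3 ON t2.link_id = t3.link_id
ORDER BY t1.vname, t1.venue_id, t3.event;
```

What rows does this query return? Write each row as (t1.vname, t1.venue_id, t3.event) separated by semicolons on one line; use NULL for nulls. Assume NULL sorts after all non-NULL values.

Step 1 — t1 LEFT JOIN t2 on venue_id → 6 row(s).
Then LEFT JOIN `bookings t3` on link_id: each of those 6 rows is kept; rows whose t2.link_id has no match in t3 get NULL for t3's columns.

(Arena, 8, Panel); (Gallery, 6, Expo); (Gallery, 6, Summit); (Gallery, 6, NULL); (Gallery, 7, Concert); (Studio, 1, NULL); (Studio, 5, NULL)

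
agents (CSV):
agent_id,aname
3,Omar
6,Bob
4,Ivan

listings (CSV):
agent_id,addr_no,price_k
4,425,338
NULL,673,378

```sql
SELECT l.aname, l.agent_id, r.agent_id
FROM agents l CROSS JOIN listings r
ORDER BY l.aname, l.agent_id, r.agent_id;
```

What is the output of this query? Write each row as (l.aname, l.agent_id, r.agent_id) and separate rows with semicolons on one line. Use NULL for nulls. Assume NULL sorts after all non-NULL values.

CROSS JOIN pairs every row of `agents` with every row of `listings`: 3 × 2 = 6 rows.
After projecting and ordering:
l.aname | l.agent_id | r.agent_id
Bob | 6 | 4
Bob | 6 | NULL
Ivan | 4 | 4
Ivan | 4 | NULL
Omar | 3 | 4
Omar | 3 | NULL

(Bob, 6, 4); (Bob, 6, NULL); (Ivan, 4, 4); (Ivan, 4, NULL); (Omar, 3, 4); (Omar, 3, NULL)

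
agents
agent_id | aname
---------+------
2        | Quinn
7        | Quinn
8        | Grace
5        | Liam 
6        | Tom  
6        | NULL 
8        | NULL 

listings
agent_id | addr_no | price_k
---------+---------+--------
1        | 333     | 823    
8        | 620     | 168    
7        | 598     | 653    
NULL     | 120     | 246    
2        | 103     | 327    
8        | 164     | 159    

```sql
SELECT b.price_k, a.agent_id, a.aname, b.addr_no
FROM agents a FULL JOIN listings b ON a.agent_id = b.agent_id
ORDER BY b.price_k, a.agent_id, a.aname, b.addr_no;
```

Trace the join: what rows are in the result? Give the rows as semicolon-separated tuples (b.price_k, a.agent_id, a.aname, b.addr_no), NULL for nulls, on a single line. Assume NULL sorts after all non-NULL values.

(159, 8, Grace, 164); (159, 8, NULL, 164); (168, 8, Grace, 620); (168, 8, NULL, 620); (246, NULL, NULL, 120); (327, 2, Quinn, 103); (653, 7, Quinn, 598); (823, NULL, NULL, 333); (NULL, 5, Liam, NULL); (NULL, 6, Tom, NULL); (NULL, 6, NULL, NULL)

FULL OUTER JOIN keeps every row from both sides; unmatched rows get NULL for the other side's columns.
Matching on a.agent_id = b.agent_id. A NULL in a compared column never satisfies the condition.
- a row (agent_id=2): matches 1 b row(s) → 1 output row(s).
- a row (agent_id=7): matches 1 b row(s) → 1 output row(s).
- a row (agent_id=8): matches 2 b row(s) → 2 output row(s).
- a row (agent_id=5): no match → kept, b columns NULL.
- a row (agent_id=6): no match → kept, b columns NULL.
- a row (agent_id=6): no match → kept, b columns NULL.
- a row (agent_id=8): matches 2 b row(s) → 2 output row(s).
- 2 b row(s) had no a match → kept, a columns NULL.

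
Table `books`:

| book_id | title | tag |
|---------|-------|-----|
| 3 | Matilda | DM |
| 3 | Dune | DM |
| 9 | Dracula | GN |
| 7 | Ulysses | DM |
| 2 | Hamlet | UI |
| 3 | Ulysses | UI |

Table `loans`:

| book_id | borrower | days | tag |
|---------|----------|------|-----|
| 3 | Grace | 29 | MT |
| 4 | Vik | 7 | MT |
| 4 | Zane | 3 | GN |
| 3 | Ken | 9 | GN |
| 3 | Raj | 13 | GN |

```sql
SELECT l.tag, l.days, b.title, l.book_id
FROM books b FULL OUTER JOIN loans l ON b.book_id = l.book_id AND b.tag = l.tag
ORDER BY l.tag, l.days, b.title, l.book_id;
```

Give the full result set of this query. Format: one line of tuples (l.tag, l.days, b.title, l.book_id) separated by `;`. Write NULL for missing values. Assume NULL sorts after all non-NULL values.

FULL OUTER JOIN keeps every row from both sides; unmatched rows get NULL for the other side's columns.
Matching on b.book_id = l.book_id AND b.tag = l.tag.
- b (book_id=3, tag=DM) has no partner → padded with NULL.
- b (book_id=3, tag=DM) has no partner → padded with NULL.
- b (book_id=9, tag=GN) has no partner → padded with NULL.
- b (book_id=7, tag=DM) has no partner → padded with NULL.
- b (book_id=2, tag=UI) has no partner → padded with NULL.
- b (book_id=3, tag=UI) has no partner → padded with NULL.
- 5 l row(s) had no b match → kept, b columns NULL.

(GN, 3, NULL, 4); (GN, 9, NULL, 3); (GN, 13, NULL, 3); (MT, 7, NULL, 4); (MT, 29, NULL, 3); (NULL, NULL, Dracula, NULL); (NULL, NULL, Dune, NULL); (NULL, NULL, Hamlet, NULL); (NULL, NULL, Matilda, NULL); (NULL, NULL, Ulysses, NULL); (NULL, NULL, Ulysses, NULL)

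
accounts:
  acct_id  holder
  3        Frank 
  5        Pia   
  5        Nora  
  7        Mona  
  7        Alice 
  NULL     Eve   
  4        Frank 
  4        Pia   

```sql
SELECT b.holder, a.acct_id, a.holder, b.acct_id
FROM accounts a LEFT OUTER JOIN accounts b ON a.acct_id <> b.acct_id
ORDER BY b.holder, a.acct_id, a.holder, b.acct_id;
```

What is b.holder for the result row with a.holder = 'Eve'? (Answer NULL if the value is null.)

NULL

LEFT JOIN keeps every row from `accounts a`; unmatched rows get NULL for `accounts b`'s columns.
Matching on a.acct_id <> b.acct_id. A NULL in a compared column never satisfies the condition.
- a[0] acct_id=3 → 6 match(es) in b → 6 row(s).
- a[1] acct_id=5 → 5 match(es) in b → 5 row(s).
- a[2] acct_id=5 → 5 match(es) in b → 5 row(s).
- a[3] acct_id=7 → 5 match(es) in b → 5 row(s).
- a[4] acct_id=7 → 5 match(es) in b → 5 row(s).
- a[5] acct_id=NULL → no match; kept with NULLs on the b side.
- a[6] acct_id=4 → 5 match(es) in b → 5 row(s).
- a[7] acct_id=4 → 5 match(es) in b → 5 row(s).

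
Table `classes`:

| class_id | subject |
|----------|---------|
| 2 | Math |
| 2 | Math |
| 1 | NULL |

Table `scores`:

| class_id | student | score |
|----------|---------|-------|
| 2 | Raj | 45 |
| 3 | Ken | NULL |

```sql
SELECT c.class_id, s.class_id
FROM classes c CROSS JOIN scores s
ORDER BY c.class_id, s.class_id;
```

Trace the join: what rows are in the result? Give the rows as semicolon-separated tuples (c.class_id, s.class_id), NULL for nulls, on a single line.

(1, 2); (1, 3); (2, 2); (2, 2); (2, 3); (2, 3)

CROSS JOIN pairs every row of `classes` with every row of `scores`: 3 × 2 = 6 rows.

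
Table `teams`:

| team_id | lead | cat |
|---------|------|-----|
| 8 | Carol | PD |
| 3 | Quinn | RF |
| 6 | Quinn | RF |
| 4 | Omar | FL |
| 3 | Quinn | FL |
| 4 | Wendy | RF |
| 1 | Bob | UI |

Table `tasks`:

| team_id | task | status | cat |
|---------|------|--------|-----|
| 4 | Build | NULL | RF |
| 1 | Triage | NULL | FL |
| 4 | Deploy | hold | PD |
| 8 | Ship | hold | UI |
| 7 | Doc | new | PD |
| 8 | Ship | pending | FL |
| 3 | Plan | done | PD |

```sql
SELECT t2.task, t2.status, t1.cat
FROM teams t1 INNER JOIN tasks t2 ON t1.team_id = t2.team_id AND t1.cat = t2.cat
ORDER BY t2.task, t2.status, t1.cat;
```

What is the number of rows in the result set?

1

INNER JOIN keeps only pairs where the ON condition holds.
Matching on t1.team_id = t2.team_id AND t1.cat = t2.cat.
Matched pairs: 1.
Total: 1 rows.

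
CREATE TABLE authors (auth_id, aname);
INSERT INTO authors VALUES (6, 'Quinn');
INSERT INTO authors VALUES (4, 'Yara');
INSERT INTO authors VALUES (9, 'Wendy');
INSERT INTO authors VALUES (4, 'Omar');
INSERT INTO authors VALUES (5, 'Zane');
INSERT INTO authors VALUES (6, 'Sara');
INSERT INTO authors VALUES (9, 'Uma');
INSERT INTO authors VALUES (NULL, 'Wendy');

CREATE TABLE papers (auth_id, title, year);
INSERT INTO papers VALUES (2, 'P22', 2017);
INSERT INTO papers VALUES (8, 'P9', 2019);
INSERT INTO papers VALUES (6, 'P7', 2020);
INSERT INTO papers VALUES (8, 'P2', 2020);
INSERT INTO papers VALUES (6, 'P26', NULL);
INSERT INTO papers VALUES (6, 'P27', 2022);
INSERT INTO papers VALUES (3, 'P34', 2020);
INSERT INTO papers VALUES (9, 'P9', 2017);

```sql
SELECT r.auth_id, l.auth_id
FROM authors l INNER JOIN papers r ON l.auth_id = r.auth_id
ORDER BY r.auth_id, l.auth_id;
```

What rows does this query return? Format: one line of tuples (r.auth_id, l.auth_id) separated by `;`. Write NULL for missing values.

(6, 6); (6, 6); (6, 6); (6, 6); (6, 6); (6, 6); (9, 9); (9, 9)

INNER JOIN keeps only pairs where the ON condition holds.
Matching on l.auth_id = r.auth_id. A NULL in a compared column never satisfies the condition.
Matched pairs: 8.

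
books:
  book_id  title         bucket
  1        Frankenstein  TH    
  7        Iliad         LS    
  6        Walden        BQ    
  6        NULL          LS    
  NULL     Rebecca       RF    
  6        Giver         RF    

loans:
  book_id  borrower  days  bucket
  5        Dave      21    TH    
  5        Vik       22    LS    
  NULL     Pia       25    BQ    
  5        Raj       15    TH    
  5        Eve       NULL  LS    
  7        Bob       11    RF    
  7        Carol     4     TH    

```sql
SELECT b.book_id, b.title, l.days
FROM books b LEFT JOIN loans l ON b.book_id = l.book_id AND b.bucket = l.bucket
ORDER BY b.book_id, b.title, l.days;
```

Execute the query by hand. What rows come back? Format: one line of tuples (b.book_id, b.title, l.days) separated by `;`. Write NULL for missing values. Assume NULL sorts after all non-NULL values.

(1, Frankenstein, NULL); (6, Giver, NULL); (6, Walden, NULL); (6, NULL, NULL); (7, Iliad, NULL); (NULL, Rebecca, NULL)

LEFT JOIN keeps every row from `books`; unmatched rows get NULL for `loans`'s columns.
Matching on b.book_id = l.book_id AND b.bucket = l.bucket. A NULL in a compared column never satisfies the condition.
- b[0] book_id=1, bucket=TH → no match; kept with NULLs on the l side.
- b[1] book_id=7, bucket=LS → no match; kept with NULLs on the l side.
- b[2] book_id=6, bucket=BQ → no match; kept with NULLs on the l side.
- b[3] book_id=6, bucket=LS → no match; kept with NULLs on the l side.
- b[4] book_id=NULL, bucket=RF → no match; kept with NULLs on the l side.
- b[5] book_id=6, bucket=RF → no match; kept with NULLs on the l side.
After projecting and ordering:
b.book_id | b.title | l.days
1 | Frankenstein | NULL
6 | Giver | NULL
6 | Walden | NULL
6 | NULL | NULL
7 | Iliad | NULL
NULL | Rebecca | NULL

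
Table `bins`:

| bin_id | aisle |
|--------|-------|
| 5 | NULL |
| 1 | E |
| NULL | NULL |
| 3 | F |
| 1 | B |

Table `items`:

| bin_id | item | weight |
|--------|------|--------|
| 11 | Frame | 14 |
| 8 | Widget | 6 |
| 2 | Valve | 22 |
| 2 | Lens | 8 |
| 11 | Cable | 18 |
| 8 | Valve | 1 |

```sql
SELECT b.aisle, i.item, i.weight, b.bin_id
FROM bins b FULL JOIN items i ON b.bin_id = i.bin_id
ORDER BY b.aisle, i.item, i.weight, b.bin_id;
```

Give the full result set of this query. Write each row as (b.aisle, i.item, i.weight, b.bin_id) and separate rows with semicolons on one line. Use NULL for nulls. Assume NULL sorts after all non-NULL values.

(B, NULL, NULL, 1); (E, NULL, NULL, 1); (F, NULL, NULL, 3); (NULL, Cable, 18, NULL); (NULL, Frame, 14, NULL); (NULL, Lens, 8, NULL); (NULL, Valve, 1, NULL); (NULL, Valve, 22, NULL); (NULL, Widget, 6, NULL); (NULL, NULL, NULL, 5); (NULL, NULL, NULL, NULL)

FULL OUTER JOIN keeps every row from both sides; unmatched rows get NULL for the other side's columns.
Matching on b.bin_id = i.bin_id. A NULL in a compared column never satisfies the condition.
Matched pairs: 0; unmatched b rows kept: 5; unmatched i rows kept: 6.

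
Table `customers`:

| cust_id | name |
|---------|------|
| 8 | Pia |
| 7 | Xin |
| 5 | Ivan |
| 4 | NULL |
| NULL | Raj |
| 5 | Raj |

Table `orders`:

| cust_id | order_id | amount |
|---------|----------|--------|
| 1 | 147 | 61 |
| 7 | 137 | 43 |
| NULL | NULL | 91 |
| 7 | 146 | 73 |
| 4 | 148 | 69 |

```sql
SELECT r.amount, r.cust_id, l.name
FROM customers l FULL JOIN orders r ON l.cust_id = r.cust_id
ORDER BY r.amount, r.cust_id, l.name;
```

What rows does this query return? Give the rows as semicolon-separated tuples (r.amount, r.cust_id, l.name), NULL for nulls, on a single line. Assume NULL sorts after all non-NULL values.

(43, 7, Xin); (61, 1, NULL); (69, 4, NULL); (73, 7, Xin); (91, NULL, NULL); (NULL, NULL, Ivan); (NULL, NULL, Pia); (NULL, NULL, Raj); (NULL, NULL, Raj)

FULL OUTER JOIN keeps every row from both sides; unmatched rows get NULL for the other side's columns.
Matching on l.cust_id = r.cust_id. A NULL in a compared column never satisfies the condition.
Matched pairs: 3; unmatched l rows kept: 4; unmatched r rows kept: 2.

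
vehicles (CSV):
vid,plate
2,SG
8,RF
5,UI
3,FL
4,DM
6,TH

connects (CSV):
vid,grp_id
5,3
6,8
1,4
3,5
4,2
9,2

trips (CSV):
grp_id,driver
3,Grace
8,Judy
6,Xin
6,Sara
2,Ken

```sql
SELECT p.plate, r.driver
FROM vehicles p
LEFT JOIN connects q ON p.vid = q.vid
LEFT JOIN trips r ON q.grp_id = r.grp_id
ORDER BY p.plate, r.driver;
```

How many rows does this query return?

6

Evaluate left to right. First `vehicles p LEFT JOIN connects q` on vid: 6 row(s).
Then LEFT JOIN `trips r` on grp_id: each of those 6 rows is kept; rows whose q.grp_id has no match in r get NULL for r's columns.
Result: 6 row(s).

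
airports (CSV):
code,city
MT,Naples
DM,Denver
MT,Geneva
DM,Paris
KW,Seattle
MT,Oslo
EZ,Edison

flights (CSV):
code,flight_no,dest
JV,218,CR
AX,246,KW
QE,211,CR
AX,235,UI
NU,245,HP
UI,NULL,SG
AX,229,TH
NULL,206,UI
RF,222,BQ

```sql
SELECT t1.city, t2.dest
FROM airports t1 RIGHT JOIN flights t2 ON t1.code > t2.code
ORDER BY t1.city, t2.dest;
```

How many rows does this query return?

30

RIGHT JOIN keeps every row from `flights`; unmatched rows get NULL for `airports`'s columns.
Matching on t1.code > t2.code. A NULL in a compared column never satisfies the condition.
- code=MT: 4 matching t2 row(s), so 4 row(s) emitted.
- code=DM: 3 matching t2 row(s), so 3 row(s) emitted.
- code=MT: 4 matching t2 row(s), so 4 row(s) emitted.
- code=DM: 3 matching t2 row(s), so 3 row(s) emitted.
- code=KW: 4 matching t2 row(s), so 4 row(s) emitted.
- code=MT: 4 matching t2 row(s), so 4 row(s) emitted.
- code=EZ: 3 matching t2 row(s), so 3 row(s) emitted.
- 5 t2 row(s) had no t1 match → kept, t1 columns NULL.
Total: 25 matched + 5 padded = 30 rows.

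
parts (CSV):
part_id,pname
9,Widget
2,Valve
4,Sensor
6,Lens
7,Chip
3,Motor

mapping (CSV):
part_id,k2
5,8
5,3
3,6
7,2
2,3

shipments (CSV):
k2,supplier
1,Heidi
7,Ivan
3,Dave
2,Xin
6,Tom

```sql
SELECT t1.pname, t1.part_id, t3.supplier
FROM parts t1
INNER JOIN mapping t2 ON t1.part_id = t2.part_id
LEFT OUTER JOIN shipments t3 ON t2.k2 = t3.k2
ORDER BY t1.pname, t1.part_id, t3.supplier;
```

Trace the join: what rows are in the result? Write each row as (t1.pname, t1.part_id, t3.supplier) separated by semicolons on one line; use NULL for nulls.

(Chip, 7, Xin); (Motor, 3, Tom); (Valve, 2, Dave)

Joins associate left-to-right: parts INNER JOIN mapping on part_id gives 3 intermediate row(s).
Then LEFT JOIN `shipments t3` on k2: each of those 3 rows is kept; rows whose t2.k2 has no match in t3 get NULL for t3's columns.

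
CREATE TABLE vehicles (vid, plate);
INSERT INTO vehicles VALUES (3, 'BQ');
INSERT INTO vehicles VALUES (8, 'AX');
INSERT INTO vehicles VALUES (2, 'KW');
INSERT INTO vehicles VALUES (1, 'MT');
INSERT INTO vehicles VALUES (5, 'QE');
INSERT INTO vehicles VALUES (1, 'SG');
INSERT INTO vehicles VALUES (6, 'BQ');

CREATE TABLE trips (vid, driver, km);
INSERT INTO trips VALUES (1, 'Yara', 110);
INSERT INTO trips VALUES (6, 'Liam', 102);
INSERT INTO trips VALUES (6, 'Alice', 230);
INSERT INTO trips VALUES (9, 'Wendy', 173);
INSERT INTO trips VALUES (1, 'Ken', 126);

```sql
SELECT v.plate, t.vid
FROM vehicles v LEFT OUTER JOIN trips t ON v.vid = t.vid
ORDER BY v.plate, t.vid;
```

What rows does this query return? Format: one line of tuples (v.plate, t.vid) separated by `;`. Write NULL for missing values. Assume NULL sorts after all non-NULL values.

LEFT JOIN keeps every row from `vehicles`; unmatched rows get NULL for `trips`'s columns.
Matching on v.vid = t.vid.
- v (vid=3) has no partner → padded with NULL.
- v (vid=8) has no partner → padded with NULL.
- v (vid=2) has no partner → padded with NULL.
- v (vid=1) pairs with 2 row(s) of t.
- v (vid=5) has no partner → padded with NULL.
- v (vid=1) pairs with 2 row(s) of t.
- v (vid=6) pairs with 2 row(s) of t.
After projecting and ordering:
v.plate | t.vid
AX | NULL
BQ | 6
BQ | 6
BQ | NULL
KW | NULL
MT | 1
MT | 1
QE | NULL
SG | 1
SG | 1

(AX, NULL); (BQ, 6); (BQ, 6); (BQ, NULL); (KW, NULL); (MT, 1); (MT, 1); (QE, NULL); (SG, 1); (SG, 1)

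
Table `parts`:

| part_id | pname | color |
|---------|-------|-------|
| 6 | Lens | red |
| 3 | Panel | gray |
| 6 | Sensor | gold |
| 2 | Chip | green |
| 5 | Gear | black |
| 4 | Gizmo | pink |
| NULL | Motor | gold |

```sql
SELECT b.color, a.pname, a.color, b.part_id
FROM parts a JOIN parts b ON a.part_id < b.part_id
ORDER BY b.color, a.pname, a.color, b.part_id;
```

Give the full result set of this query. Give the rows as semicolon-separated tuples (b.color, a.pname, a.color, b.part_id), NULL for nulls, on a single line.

(black, Chip, green, 5); (black, Gizmo, pink, 5); (black, Panel, gray, 5); (gold, Chip, green, 6); (gold, Gear, black, 6); (gold, Gizmo, pink, 6); (gold, Panel, gray, 6); (gray, Chip, green, 3); (pink, Chip, green, 4); (pink, Panel, gray, 4); (red, Chip, green, 6); (red, Gear, black, 6); (red, Gizmo, pink, 6); (red, Panel, gray, 6)

INNER JOIN keeps only pairs where the ON condition holds.
Matching on a.part_id < b.part_id. A NULL in a compared column never satisfies the condition.
Matched pairs: 14.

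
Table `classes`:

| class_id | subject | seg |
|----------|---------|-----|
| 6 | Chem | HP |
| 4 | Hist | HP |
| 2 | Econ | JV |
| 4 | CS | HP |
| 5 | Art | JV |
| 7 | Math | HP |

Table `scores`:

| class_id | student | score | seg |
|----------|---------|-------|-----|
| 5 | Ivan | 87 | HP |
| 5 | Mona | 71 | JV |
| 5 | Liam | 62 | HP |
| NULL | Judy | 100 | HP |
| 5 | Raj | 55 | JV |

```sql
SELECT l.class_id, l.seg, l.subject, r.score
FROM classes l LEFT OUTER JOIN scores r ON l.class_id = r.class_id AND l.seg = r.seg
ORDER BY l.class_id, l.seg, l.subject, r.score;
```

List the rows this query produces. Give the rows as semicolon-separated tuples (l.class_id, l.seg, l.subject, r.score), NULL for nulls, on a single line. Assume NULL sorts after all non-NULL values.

LEFT JOIN keeps every row from `classes`; unmatched rows get NULL for `scores`'s columns.
Matching on l.class_id = r.class_id AND l.seg = r.seg. A NULL in a compared column never satisfies the condition.
- l (class_id=6, seg=HP) has no partner → padded with NULL.
- l (class_id=4, seg=HP) has no partner → padded with NULL.
- l (class_id=2, seg=JV) has no partner → padded with NULL.
- l (class_id=4, seg=HP) has no partner → padded with NULL.
- l (class_id=5, seg=JV) pairs with 2 row(s) of r.
- l (class_id=7, seg=HP) has no partner → padded with NULL.
After projecting and ordering:
l.class_id | l.seg | l.subject | r.score
2 | JV | Econ | NULL
4 | HP | CS | NULL
4 | HP | Hist | NULL
5 | JV | Art | 55
5 | JV | Art | 71
6 | HP | Chem | NULL
7 | HP | Math | NULL

(2, JV, Econ, NULL); (4, HP, CS, NULL); (4, HP, Hist, NULL); (5, JV, Art, 55); (5, JV, Art, 71); (6, HP, Chem, NULL); (7, HP, Math, NULL)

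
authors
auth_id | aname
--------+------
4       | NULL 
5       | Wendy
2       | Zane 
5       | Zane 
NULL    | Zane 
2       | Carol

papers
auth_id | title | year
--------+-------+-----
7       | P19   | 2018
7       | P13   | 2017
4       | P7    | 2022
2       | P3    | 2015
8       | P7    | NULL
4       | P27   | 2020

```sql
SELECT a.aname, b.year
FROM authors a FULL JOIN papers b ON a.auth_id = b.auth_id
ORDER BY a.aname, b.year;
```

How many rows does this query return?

FULL OUTER JOIN keeps every row from both sides; unmatched rows get NULL for the other side's columns.
Matching on a.auth_id = b.auth_id. A NULL in a compared column never satisfies the condition.
Matched pairs: 4; unmatched a rows kept: 3; unmatched b rows kept: 3.
Total: 4 matched + 6 padded = 10 rows.

10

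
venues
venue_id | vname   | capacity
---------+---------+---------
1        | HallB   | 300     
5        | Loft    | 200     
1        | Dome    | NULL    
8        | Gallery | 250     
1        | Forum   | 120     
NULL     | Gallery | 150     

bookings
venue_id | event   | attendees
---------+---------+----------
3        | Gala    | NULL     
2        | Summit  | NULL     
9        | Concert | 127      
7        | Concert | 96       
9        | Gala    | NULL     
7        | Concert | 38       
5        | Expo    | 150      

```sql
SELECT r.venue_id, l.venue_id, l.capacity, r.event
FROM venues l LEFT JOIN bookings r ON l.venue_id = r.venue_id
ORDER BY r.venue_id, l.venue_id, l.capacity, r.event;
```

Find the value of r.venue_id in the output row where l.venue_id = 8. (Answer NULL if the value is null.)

NULL

LEFT JOIN keeps every row from `venues`; unmatched rows get NULL for `bookings`'s columns.
Matching on l.venue_id = r.venue_id. A NULL in a compared column never satisfies the condition.
- l row (venue_id=1): no match → kept, r columns NULL.
- l row (venue_id=5): matches 1 r row(s) → 1 output row(s).
- l row (venue_id=1): no match → kept, r columns NULL.
- l row (venue_id=8): no match → kept, r columns NULL.
- l row (venue_id=1): no match → kept, r columns NULL.
- l row (venue_id=NULL): no match → kept, r columns NULL.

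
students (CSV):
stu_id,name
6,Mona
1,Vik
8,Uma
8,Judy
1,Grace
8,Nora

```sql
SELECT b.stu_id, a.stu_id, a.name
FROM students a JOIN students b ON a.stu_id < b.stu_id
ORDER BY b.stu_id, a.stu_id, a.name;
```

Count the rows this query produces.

11

INNER JOIN keeps only pairs where the ON condition holds.
Matching on a.stu_id < b.stu_id.
Matched pairs: 11.
Total: 11 rows.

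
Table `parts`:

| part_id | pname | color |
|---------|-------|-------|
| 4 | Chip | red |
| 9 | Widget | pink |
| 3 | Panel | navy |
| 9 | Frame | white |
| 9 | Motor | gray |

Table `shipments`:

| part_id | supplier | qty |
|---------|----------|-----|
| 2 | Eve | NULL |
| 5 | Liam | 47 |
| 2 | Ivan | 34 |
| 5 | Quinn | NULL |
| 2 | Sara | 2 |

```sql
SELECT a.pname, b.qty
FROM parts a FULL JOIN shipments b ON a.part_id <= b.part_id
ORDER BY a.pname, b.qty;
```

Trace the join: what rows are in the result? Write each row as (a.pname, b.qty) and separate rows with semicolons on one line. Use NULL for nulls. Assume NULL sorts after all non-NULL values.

(Chip, 47); (Chip, NULL); (Frame, NULL); (Motor, NULL); (Panel, 47); (Panel, NULL); (Widget, NULL); (NULL, 2); (NULL, 34); (NULL, NULL)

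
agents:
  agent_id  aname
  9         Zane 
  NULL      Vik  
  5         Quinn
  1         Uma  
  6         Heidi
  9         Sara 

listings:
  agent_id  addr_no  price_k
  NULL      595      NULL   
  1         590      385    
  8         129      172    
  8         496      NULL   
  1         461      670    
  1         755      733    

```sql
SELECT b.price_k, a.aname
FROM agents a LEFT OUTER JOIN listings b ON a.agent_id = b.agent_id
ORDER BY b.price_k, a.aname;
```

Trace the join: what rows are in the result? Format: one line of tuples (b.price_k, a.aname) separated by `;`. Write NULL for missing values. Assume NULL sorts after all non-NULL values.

(385, Uma); (670, Uma); (733, Uma); (NULL, Heidi); (NULL, Quinn); (NULL, Sara); (NULL, Vik); (NULL, Zane)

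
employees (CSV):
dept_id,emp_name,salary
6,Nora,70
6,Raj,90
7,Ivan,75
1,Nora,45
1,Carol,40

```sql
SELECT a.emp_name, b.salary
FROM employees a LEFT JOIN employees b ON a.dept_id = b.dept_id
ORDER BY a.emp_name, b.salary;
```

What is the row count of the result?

LEFT JOIN keeps every row from `employees a`; unmatched rows get NULL for `employees b`'s columns.
Matching on a.dept_id = b.dept_id.
Matched pairs: 9; unmatched a rows kept: 0.
Total: 9 rows.

9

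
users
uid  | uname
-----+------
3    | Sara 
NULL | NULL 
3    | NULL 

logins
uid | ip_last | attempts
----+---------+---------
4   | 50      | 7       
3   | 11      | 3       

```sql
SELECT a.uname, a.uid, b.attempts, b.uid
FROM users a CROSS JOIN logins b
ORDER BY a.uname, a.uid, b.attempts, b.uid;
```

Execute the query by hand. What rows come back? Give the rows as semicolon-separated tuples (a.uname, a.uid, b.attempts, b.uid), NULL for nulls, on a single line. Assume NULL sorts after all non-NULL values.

(Sara, 3, 3, 3); (Sara, 3, 7, 4); (NULL, 3, 3, 3); (NULL, 3, 7, 4); (NULL, NULL, 3, 3); (NULL, NULL, 7, 4)

CROSS JOIN pairs every row of `users` with every row of `logins`: 3 × 2 = 6 rows.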